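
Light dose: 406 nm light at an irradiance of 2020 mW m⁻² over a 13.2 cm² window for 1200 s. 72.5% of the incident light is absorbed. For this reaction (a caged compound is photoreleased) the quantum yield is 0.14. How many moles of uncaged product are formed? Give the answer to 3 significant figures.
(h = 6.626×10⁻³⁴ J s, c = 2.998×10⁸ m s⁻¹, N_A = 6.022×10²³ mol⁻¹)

Photon energy at 406 nm: hc/λ = (6.626×10⁻³⁴)(2.998×10⁸)/(406×10⁻⁹) = 4.893×10⁻¹⁹ J.
Energy delivered: (2020 mW m⁻²)(13.2×10⁻⁴ m²)(1200 s) = 3.200 J.
Photons incident: 3.200 / 4.893×10⁻¹⁹ = 6.540×10¹⁸, i.e. 6.540×10¹⁸/6.022×10²³ = 1.086×10⁻⁵ mol.
Photons absorbed: 0.725 × 1.086×10⁻⁵ = 7.874×10⁻⁶ mol.
Product: Φ × n_abs = 0.14 × 7.874×10⁻⁶ = 1.102×10⁻⁶ mol.

1.10×10⁻⁶ mol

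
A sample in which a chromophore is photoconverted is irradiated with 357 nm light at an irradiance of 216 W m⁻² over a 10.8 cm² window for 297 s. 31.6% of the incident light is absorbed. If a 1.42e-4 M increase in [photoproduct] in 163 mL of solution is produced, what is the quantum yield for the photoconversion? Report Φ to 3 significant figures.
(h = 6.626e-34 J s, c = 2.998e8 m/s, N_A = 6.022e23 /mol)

Product: (1.42e-4 M)(0.163 L) = 2.315e-5 mol.
Photon energy at 357 nm: hc/λ = (6.626e-34)(2.998e8)/(357e-9) = 5.564e-19 J.
Energy delivered: (216 W m⁻²)(10.8e-4 m²)(297 s) = 69.28 J.
Photons incident: 69.28 / 5.564e-19 = 1.245e20, i.e. 1.245e20/6.022e23 = 2.067e-4 mol.
Photons absorbed: 0.316 × 2.067e-4 = 6.532e-5 mol.
Φ = 2.315e-5 mol / 6.532e-5 mol photons = 0.354.

Φ = 0.354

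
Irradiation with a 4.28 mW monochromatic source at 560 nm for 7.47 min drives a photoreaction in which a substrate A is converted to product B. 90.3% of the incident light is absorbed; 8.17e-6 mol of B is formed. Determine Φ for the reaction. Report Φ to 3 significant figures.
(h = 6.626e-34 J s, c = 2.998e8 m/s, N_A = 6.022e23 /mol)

Φ = 1.01

Photon energy at 560 nm: hc/λ = (6.626e-34)(2.998e8)/(560e-9) = 3.547e-19 J.
Energy delivered: (4.28 mW)(448.2 s) = 1.918 J.
Photons incident: 1.918 / 3.547e-19 = 5.407e18, i.e. 5.407e18/6.022e23 = 8.979e-6 mol.
Photons absorbed: 0.903 × 8.979e-6 = 8.108e-6 mol.
Φ = 8.17e-6 mol / 8.108e-6 mol photons = 1.01.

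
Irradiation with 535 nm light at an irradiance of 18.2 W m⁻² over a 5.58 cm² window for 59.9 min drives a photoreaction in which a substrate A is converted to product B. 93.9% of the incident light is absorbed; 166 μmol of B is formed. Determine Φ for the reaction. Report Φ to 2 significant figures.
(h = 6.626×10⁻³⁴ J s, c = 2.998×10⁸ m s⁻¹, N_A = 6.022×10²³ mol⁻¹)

Product: 166 μmol = 1.66×10⁻⁴ mol.
Photon energy at 535 nm: hc/λ = (6.626×10⁻³⁴)(2.998×10⁸)/(535×10⁻⁹) = 3.713×10⁻¹⁹ J.
Energy delivered: (18.2 W m⁻²)(5.58×10⁻⁴ m²)(3594 s) = 36.50 J.
Photons incident: 36.50 / 3.713×10⁻¹⁹ = 9.830×10¹⁹, i.e. 9.830×10¹⁹/6.022×10²³ = 1.632×10⁻⁴ mol.
Photons absorbed: 0.939 × 1.632×10⁻⁴ = 1.532×10⁻⁴ mol.
Φ = 1.66×10⁻⁴ mol / 1.532×10⁻⁴ mol photons = 1.1.

Φ = 1.1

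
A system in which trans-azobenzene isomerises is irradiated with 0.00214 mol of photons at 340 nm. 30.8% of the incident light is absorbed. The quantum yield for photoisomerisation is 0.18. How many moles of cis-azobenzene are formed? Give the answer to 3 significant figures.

1.19e-4 mol

Photons absorbed: 0.308 × 0.00214 = 6.591e-4 mol.
Product: Φ × n_abs = 0.18 × 6.591e-4 = 1.186e-4 mol.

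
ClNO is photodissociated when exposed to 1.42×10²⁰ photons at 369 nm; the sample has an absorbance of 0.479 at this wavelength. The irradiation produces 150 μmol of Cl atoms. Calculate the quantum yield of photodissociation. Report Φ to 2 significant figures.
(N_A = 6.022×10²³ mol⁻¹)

Product: 150 μmol = 1.50×10⁻⁴ mol.
Moles of photons: 1.42×10²⁰ / 6.022×10²³ = 2.358×10⁻⁴ mol.
Fraction absorbed: 1 − 10^(−0.479) = 0.6681.
Photons absorbed: 0.6681 × 2.358×10⁻⁴ = 1.575×10⁻⁴ mol.
Φ = 1.50×10⁻⁴ mol / 1.575×10⁻⁴ mol photons = 0.95.

Φ = 0.95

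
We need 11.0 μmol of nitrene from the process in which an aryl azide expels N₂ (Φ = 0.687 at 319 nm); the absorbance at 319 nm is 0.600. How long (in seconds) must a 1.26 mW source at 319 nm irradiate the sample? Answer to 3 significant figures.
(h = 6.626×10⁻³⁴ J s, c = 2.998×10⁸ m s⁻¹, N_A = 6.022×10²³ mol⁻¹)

Product: 11.0 μmol = 1.10×10⁻⁵ mol.
Photons that must be absorbed: 1.10×10⁻⁵ / 0.687 = 1.601×10⁻⁵ mol.
Fraction absorbed: 1 − 10^(−0.600) = 0.7488.
Incident photons needed: 1.601×10⁻⁵ / 0.7488 = 2.138×10⁻⁵ mol.
Photon energy: hc/λ = 6.227×10⁻¹⁹ J; per mole, 3.750×10⁵ J mol⁻¹.
Energy required: 2.138×10⁻⁵ × 3.750×10⁵ = 8.018 J.
Time: 8.018 J / 0.00126 W = 6360 s.

t ≈ 6360 s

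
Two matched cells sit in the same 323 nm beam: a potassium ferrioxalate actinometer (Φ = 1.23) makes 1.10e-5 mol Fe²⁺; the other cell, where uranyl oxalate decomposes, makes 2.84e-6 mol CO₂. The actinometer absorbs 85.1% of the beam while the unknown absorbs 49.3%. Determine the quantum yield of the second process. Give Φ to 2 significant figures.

Φ = 0.55

Photons absorbed by the actinometer: 1.10e-5 / 1.23 = 8.943e-6 mol.
Incident flux: 8.943e-6 / 0.851 = 1.051e-5 einstein.
Absorbed by unknown: 0.493 × 1.051e-5 = 5.181e-6 mol.
Φ(unknown) = 2.84e-6 / 5.181e-6 = 0.55.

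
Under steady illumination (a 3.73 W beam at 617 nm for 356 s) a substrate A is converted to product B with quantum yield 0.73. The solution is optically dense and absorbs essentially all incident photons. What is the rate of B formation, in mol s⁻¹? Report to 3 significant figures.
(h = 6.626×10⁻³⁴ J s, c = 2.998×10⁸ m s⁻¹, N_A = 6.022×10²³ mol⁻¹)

Photon energy at 617 nm: hc/λ = (6.626×10⁻³⁴)(2.998×10⁸)/(617×10⁻⁹) = 3.220×10⁻¹⁹ J.
Energy delivered: (3.73 W)(356 s) = 1328 J.
Photons incident: 1328 / 3.220×10⁻¹⁹ = 4.124×10²¹, i.e. 4.124×10²¹/6.022×10²³ = 0.006848 mol.
Product formed: 0.73 × 0.006848 = 0.004999 mol.
Rate: 0.004999 / 356 s = 1.40×10⁻⁵ mol s⁻¹.

1.40×10⁻⁵ mol s⁻¹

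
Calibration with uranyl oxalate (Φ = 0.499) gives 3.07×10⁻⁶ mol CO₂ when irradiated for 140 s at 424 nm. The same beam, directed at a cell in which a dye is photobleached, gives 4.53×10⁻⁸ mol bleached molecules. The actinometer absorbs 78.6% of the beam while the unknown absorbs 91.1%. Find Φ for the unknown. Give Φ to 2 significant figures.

Photons absorbed by the actinometer: 3.07×10⁻⁶ / 0.499 = 6.152×10⁻⁶ mol.
Incident flux: 6.152×10⁻⁶ / 0.786 = 7.827×10⁻⁶ einstein.
Absorbed by unknown: 0.911 × 7.827×10⁻⁶ = 7.130×10⁻⁶ mol.
Φ(unknown) = 4.53×10⁻⁸ / 7.130×10⁻⁶ = 0.0064.

Φ = 0.0064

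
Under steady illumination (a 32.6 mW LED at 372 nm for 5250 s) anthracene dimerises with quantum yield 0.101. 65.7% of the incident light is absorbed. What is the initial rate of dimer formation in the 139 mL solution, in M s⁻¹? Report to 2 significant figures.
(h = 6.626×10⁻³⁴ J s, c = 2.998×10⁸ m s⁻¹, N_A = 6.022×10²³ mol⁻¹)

4.8×10⁻⁸ M s⁻¹

Photon energy at 372 nm: hc/λ = (6.626×10⁻³⁴)(2.998×10⁸)/(372×10⁻⁹) = 5.340×10⁻¹⁹ J.
Energy delivered: (32.6 mW)(5250 s) = 171.2 J.
Photons incident: 171.2 / 5.340×10⁻¹⁹ = 3.206×10²⁰, i.e. 3.206×10²⁰/6.022×10²³ = 5.324×10⁻⁴ mol.
Photons absorbed: 0.657 × 5.324×10⁻⁴ = 3.498×10⁻⁴ mol.
Product formed: 0.101 × 3.498×10⁻⁴ = 3.533×10⁻⁵ mol.
Rate: 3.533×10⁻⁵ mol / (5250 s × 0.139 L) = 4.8×10⁻⁸ M s⁻¹.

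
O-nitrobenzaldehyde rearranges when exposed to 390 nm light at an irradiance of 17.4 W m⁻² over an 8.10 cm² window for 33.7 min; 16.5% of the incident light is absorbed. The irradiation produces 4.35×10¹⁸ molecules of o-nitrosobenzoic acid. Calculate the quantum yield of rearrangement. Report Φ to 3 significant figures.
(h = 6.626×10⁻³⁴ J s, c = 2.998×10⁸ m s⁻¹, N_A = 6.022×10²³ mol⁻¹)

Product: 4.35×10¹⁸ / 6.022×10²³ = 7.224×10⁻⁶ mol.
Photon energy at 390 nm: hc/λ = (6.626×10⁻³⁴)(2.998×10⁸)/(390×10⁻⁹) = 5.094×10⁻¹⁹ J.
Energy delivered: (17.4 W m⁻²)(8.10×10⁻⁴ m²)(2022 s) = 28.50 J.
Photons incident: 28.50 / 5.094×10⁻¹⁹ = 5.595×10¹⁹, i.e. 5.595×10¹⁹/6.022×10²³ = 9.291×10⁻⁵ mol.
Photons absorbed: 0.165 × 9.291×10⁻⁵ = 1.533×10⁻⁵ mol.
Φ = 7.224×10⁻⁶ mol / 1.533×10⁻⁵ mol photons = 0.471.

Φ = 0.471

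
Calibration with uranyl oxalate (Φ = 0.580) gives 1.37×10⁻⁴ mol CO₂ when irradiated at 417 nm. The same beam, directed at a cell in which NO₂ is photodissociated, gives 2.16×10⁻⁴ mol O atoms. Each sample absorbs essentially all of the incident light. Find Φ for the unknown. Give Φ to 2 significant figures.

Photons absorbed by the actinometer: 1.37×10⁻⁴ / 0.580 = 2.362×10⁻⁴ mol.
Φ(unknown) = 2.16×10⁻⁴ / 2.362×10⁻⁴ = 0.91.

Φ = 0.91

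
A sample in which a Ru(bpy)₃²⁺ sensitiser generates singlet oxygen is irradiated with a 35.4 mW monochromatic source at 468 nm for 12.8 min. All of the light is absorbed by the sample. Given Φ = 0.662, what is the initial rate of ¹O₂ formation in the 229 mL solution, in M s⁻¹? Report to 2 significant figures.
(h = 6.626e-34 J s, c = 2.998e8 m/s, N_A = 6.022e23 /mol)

4.0e-7 M s⁻¹

Photon energy at 468 nm: hc/λ = (6.626e-34)(2.998e8)/(468e-9) = 4.245e-19 J.
Energy delivered: (35.4 mW)(768 s) = 27.19 J.
Photons incident: 27.19 / 4.245e-19 = 6.405e19, i.e. 6.405e19/6.022e23 = 1.064e-4 mol.
Product formed: 0.662 × 1.064e-4 = 7.044e-5 mol.
Rate: 7.044e-5 mol / (768 s × 0.229 L) = 4.0e-7 M s⁻¹.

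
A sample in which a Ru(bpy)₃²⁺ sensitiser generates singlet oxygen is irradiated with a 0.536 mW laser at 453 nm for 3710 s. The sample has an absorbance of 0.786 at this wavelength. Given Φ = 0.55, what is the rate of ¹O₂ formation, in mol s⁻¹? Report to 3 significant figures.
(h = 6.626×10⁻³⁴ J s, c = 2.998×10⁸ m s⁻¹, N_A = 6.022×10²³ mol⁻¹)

Photon energy at 453 nm: hc/λ = (6.626×10⁻³⁴)(2.998×10⁸)/(453×10⁻⁹) = 4.385×10⁻¹⁹ J.
Energy delivered: (0.536 mW)(3710 s) = 1.989 J.
Photons incident: 1.989 / 4.385×10⁻¹⁹ = 4.536×10¹⁸, i.e. 4.536×10¹⁸/6.022×10²³ = 7.532×10⁻⁶ mol.
Fraction absorbed: 1 − 10^(−0.786) = 0.8363.
Photons absorbed: 0.8363 × 7.532×10⁻⁶ = 6.299×10⁻⁶ mol.
Product formed: 0.55 × 6.299×10⁻⁶ = 3.464×10⁻⁶ mol.
Rate: 3.464×10⁻⁶ / 3710 s = 9.34×10⁻¹⁰ mol s⁻¹.

9.34×10⁻¹⁰ mol s⁻¹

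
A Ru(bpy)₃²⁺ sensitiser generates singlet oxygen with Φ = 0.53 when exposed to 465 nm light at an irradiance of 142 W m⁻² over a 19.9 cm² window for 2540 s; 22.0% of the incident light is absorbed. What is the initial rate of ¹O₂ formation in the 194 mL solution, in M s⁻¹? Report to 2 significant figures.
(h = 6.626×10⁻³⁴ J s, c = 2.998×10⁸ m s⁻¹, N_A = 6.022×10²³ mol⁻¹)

6.6×10⁻⁷ M s⁻¹

Photon energy at 465 nm: hc/λ = (6.626×10⁻³⁴)(2.998×10⁸)/(465×10⁻⁹) = 4.272×10⁻¹⁹ J.
Energy delivered: (142 W m⁻²)(19.9×10⁻⁴ m²)(2540 s) = 717.8 J.
Photons incident: 717.8 / 4.272×10⁻¹⁹ = 1.680×10²¹, i.e. 1.680×10²¹/6.022×10²³ = 0.002790 mol.
Photons absorbed: 0.220 × 0.002790 = 6.138×10⁻⁴ mol.
Product formed: 0.53 × 6.138×10⁻⁴ = 3.253×10⁻⁴ mol.
Rate: 3.253×10⁻⁴ mol / (2540 s × 0.194 L) = 6.6×10⁻⁷ M s⁻¹.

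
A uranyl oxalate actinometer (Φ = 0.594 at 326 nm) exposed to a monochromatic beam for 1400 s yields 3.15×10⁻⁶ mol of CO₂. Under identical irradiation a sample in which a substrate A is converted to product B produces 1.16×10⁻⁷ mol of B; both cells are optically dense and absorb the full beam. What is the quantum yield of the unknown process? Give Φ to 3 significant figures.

Photons absorbed by the actinometer: 3.15×10⁻⁶ / 0.594 = 5.303×10⁻⁶ mol.
Φ(unknown) = 1.16×10⁻⁷ / 5.303×10⁻⁶ = 0.0219.

Φ = 0.0219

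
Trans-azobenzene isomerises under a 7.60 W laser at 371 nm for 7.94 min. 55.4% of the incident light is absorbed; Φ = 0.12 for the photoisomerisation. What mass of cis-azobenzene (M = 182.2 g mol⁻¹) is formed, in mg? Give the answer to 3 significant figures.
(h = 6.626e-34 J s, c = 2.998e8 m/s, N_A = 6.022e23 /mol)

Photon energy at 371 nm: hc/λ = (6.626e-34)(2.998e8)/(371e-9) = 5.354e-19 J.
Energy delivered: (7.60 W)(476.4 s) = 3621 J.
Photons incident: 3621 / 5.354e-19 = 6.763e21, i.e. 6.763e21/6.022e23 = 0.01123 mol.
Photons absorbed: 0.554 × 0.01123 = 0.006221 mol.
Product: Φ × n_abs = 0.12 × 0.006221 = 7.465e-4 mol.
Mass: 7.465e-4 × 182.2 = 0.1360 g = 136 mg.

136 mg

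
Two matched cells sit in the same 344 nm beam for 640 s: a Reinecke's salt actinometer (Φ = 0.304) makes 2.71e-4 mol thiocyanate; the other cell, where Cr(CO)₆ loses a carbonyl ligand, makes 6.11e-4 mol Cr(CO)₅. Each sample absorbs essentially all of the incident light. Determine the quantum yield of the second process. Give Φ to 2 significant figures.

Φ = 0.69

Photons absorbed by the actinometer: 2.71e-4 / 0.304 = 8.914e-4 mol.
Φ(unknown) = 6.11e-4 / 8.914e-4 = 0.69.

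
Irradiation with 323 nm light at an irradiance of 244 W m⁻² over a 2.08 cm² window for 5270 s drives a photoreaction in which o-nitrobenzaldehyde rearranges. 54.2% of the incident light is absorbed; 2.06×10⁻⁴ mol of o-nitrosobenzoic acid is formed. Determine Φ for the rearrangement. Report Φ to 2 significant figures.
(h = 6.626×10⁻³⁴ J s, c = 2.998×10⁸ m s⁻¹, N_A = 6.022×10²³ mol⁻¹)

Photon energy at 323 nm: hc/λ = (6.626×10⁻³⁴)(2.998×10⁸)/(323×10⁻⁹) = 6.150×10⁻¹⁹ J.
Energy delivered: (244 W m⁻²)(2.08×10⁻⁴ m²)(5270 s) = 267.5 J.
Photons incident: 267.5 / 6.150×10⁻¹⁹ = 4.350×10²⁰, i.e. 4.350×10²⁰/6.022×10²³ = 7.224×10⁻⁴ mol.
Photons absorbed: 0.542 × 7.224×10⁻⁴ = 3.915×10⁻⁴ mol.
Φ = 2.06×10⁻⁴ mol / 3.915×10⁻⁴ mol photons = 0.53.

Φ = 0.53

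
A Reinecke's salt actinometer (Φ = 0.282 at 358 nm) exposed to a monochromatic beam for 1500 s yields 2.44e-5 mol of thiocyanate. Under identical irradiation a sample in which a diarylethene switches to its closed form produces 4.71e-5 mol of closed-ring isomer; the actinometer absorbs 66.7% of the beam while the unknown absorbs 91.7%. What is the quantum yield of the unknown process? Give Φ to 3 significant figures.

Φ = 0.396

Photons absorbed by the actinometer: 2.44e-5 / 0.282 = 8.652e-5 mol.
Incident flux: 8.652e-5 / 0.667 = 1.297e-4 einstein.
Absorbed by unknown: 0.917 × 1.297e-4 = 1.189e-4 mol.
Φ(unknown) = 4.71e-5 / 1.189e-4 = 0.396.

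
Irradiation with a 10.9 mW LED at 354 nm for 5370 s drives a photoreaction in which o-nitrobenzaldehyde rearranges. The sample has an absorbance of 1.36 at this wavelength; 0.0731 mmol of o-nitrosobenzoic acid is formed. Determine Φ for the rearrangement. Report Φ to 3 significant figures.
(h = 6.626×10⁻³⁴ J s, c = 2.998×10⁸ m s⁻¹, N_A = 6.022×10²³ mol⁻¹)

Φ = 0.441

Product: 0.0731 mmol = 7.31×10⁻⁵ mol.
Photon energy at 354 nm: hc/λ = (6.626×10⁻³⁴)(2.998×10⁸)/(354×10⁻⁹) = 5.612×10⁻¹⁹ J.
Energy delivered: (10.9 mW)(5370 s) = 58.53 J.
Photons incident: 58.53 / 5.612×10⁻¹⁹ = 1.043×10²⁰, i.e. 1.043×10²⁰/6.022×10²³ = 1.732×10⁻⁴ mol.
Fraction absorbed: 1 − 10^(−1.36) = 0.9563.
Photons absorbed: 0.9563 × 1.732×10⁻⁴ = 1.656×10⁻⁴ mol.
Φ = 7.31×10⁻⁵ mol / 1.656×10⁻⁴ mol photons = 0.441.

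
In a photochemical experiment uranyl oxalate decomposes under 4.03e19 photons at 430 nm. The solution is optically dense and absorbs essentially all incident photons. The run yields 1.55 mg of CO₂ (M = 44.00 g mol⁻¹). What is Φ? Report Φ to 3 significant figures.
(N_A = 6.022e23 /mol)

Product: 1.55 mg / 44.00 g mol⁻¹ = 3.523e-5 mol.
Moles of photons: 4.03e19 / 6.022e23 = 6.692e-5 mol.
Φ = 3.523e-5 mol / 6.692e-5 mol photons = 0.526.

Φ = 0.526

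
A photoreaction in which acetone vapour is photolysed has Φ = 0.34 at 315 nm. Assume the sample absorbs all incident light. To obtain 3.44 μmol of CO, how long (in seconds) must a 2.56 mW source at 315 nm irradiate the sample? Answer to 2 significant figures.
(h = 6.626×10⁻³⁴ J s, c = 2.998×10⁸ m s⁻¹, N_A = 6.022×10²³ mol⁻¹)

t ≈ 1500 s

Product: 3.44 μmol = 3.44×10⁻⁶ mol.
Photons that must be absorbed: 3.44×10⁻⁶ / 0.34 = 1.012×10⁻⁵ mol.
Photon energy: hc/λ = 6.306×10⁻¹⁹ J; per mole, 3.797×10⁵ J mol⁻¹.
Energy required: 1.012×10⁻⁵ × 3.797×10⁵ = 3.843 J.
Time: 3.843 J / 0.00256 W = 1500 s.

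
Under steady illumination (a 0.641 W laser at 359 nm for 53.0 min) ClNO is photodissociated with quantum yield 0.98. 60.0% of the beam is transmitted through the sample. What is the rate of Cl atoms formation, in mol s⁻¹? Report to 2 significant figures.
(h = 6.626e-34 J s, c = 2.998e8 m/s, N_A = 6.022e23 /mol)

7.5e-7 mol s⁻¹

Photon energy at 359 nm: hc/λ = (6.626e-34)(2.998e8)/(359e-9) = 5.533e-19 J.
Energy delivered: (0.641 W)(3180 s) = 2038 J.
Photons incident: 2038 / 5.533e-19 = 3.683e21, i.e. 3.683e21/6.022e23 = 0.006116 mol.
Fraction absorbed: 1 − 60.0/100 = 0.4000.
Photons absorbed: 0.4000 × 0.006116 = 0.002446 mol.
Product formed: 0.98 × 0.002446 = 0.002397 mol.
Rate: 0.002397 / 3180 s = 7.5e-7 mol s⁻¹.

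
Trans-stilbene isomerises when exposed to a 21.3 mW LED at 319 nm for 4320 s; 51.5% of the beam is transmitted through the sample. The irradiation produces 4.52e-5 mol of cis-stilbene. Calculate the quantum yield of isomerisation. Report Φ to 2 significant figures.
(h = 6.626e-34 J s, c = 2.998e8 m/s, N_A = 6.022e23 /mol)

Φ = 0.38

Photon energy at 319 nm: hc/λ = (6.626e-34)(2.998e8)/(319e-9) = 6.227e-19 J.
Energy delivered: (21.3 mW)(4320 s) = 92.02 J.
Photons incident: 92.02 / 6.227e-19 = 1.478e20, i.e. 1.478e20/6.022e23 = 2.454e-4 mol.
Fraction absorbed: 1 − 51.5/100 = 0.4850.
Photons absorbed: 0.4850 × 2.454e-4 = 1.190e-4 mol.
Φ = 4.52e-5 mol / 1.190e-4 mol photons = 0.38.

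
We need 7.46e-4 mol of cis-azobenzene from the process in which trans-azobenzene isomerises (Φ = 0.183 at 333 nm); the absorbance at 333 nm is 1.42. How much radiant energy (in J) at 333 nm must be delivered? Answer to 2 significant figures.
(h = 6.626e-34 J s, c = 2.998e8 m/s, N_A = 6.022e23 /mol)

1500 J

Photons that must be absorbed: 7.46e-4 / 0.183 = 0.004077 mol.
Fraction absorbed: 1 − 10^(−1.42) = 0.9620.
Incident photons needed: 0.004077 / 0.9620 = 0.004238 mol.
Photon energy: hc/λ = 5.965e-19 J; per mole, 3.592e5 J mol⁻¹.
Energy required: 0.004238 × 3.592e5 = 1500 J.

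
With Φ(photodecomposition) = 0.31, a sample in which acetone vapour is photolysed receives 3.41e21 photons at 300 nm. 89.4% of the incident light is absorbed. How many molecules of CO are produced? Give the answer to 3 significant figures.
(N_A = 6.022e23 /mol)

Moles of photons: 3.41e21 / 6.022e23 = 0.005663 mol.
Photons absorbed: 0.894 × 0.005663 = 0.005063 mol.
Product: Φ × n_abs = 0.31 × 0.005063 = 0.001570 mol.
As a count: 0.001570 × 6.022e23 = 9.45e20.

9.45e20 molecules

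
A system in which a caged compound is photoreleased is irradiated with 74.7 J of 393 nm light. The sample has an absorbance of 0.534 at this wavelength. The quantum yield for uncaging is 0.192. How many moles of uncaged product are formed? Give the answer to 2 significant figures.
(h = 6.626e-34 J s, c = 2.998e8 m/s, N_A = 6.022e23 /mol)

Photon energy at 393 nm: hc/λ = (6.626e-34)(2.998e8)/(393e-9) = 5.055e-19 J.
Photons incident: 74.7 / 5.055e-19 = 1.478e20, i.e. 1.478e20/6.022e23 = 2.454e-4 mol.
Fraction absorbed: 1 − 10^(−0.534) = 0.7076.
Photons absorbed: 0.7076 × 2.454e-4 = 1.736e-4 mol.
Product: Φ × n_abs = 0.192 × 1.736e-4 = 3.333e-5 mol.

3.3e-5 mol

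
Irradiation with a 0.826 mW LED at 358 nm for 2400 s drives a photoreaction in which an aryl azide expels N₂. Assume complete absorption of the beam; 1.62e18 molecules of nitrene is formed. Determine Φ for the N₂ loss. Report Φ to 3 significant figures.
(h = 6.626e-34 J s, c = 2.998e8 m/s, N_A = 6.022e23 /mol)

Product: 1.62e18 / 6.022e23 = 2.690e-6 mol.
Photon energy at 358 nm: hc/λ = (6.626e-34)(2.998e8)/(358e-9) = 5.549e-19 J.
Energy delivered: (0.826 mW)(2400 s) = 1.982 J.
Photons incident: 1.982 / 5.549e-19 = 3.572e18, i.e. 3.572e18/6.022e23 = 5.932e-6 mol.
Φ = 2.690e-6 mol / 5.932e-6 mol photons = 0.453.

Φ = 0.453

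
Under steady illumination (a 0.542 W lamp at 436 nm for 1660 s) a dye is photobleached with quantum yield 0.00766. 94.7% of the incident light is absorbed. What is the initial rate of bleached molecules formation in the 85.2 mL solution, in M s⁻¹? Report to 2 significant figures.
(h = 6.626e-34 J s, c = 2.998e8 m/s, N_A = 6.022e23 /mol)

1.7e-7 M s⁻¹

Photon energy at 436 nm: hc/λ = (6.626e-34)(2.998e8)/(436e-9) = 4.556e-19 J.
Energy delivered: (0.542 W)(1660 s) = 899.7 J.
Photons incident: 899.7 / 4.556e-19 = 1.975e21, i.e. 1.975e21/6.022e23 = 0.003280 mol.
Photons absorbed: 0.947 × 0.003280 = 0.003106 mol.
Product formed: 0.00766 × 0.003106 = 2.379e-5 mol.
Rate: 2.379e-5 mol / (1660 s × 0.0852 L) = 1.7e-7 M s⁻¹.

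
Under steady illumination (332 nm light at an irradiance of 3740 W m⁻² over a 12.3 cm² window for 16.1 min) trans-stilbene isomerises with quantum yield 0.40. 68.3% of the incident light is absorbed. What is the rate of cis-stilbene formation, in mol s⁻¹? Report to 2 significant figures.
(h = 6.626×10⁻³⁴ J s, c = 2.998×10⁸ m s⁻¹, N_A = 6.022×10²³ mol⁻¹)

3.5×10⁻⁶ mol s⁻¹

Photon energy at 332 nm: hc/λ = (6.626×10⁻³⁴)(2.998×10⁸)/(332×10⁻⁹) = 5.983×10⁻¹⁹ J.
Energy delivered: (3740 W m⁻²)(12.3×10⁻⁴ m²)(966 s) = 4444 J.
Photons incident: 4444 / 5.983×10⁻¹⁹ = 7.428×10²¹, i.e. 7.428×10²¹/6.022×10²³ = 0.01233 mol.
Photons absorbed: 0.683 × 0.01233 = 0.008421 mol.
Product formed: 0.40 × 0.008421 = 0.003368 mol.
Rate: 0.003368 / 966 s = 3.5×10⁻⁶ mol s⁻¹.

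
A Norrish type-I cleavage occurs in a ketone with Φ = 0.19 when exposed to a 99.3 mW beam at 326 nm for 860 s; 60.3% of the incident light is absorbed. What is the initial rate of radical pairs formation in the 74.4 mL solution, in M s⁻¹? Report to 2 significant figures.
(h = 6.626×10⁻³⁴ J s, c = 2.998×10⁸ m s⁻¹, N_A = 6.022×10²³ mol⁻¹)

Photon energy at 326 nm: hc/λ = (6.626×10⁻³⁴)(2.998×10⁸)/(326×10⁻⁹) = 6.093×10⁻¹⁹ J.
Energy delivered: (99.3 mW)(860 s) = 85.40 J.
Photons incident: 85.40 / 6.093×10⁻¹⁹ = 1.402×10²⁰, i.e. 1.402×10²⁰/6.022×10²³ = 2.328×10⁻⁴ mol.
Photons absorbed: 0.603 × 2.328×10⁻⁴ = 1.404×10⁻⁴ mol.
Product formed: 0.19 × 1.404×10⁻⁴ = 2.668×10⁻⁵ mol.
Rate: 2.668×10⁻⁵ mol / (860 s × 0.0744 L) = 4.2×10⁻⁷ M s⁻¹.

4.2×10⁻⁷ M s⁻¹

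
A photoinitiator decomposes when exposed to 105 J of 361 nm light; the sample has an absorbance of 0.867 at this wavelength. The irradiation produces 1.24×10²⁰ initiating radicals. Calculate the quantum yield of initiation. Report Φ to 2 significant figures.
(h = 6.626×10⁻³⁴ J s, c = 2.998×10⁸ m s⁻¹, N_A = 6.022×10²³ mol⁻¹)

Product: 1.24×10²⁰ / 6.022×10²³ = 2.059×10⁻⁴ mol.
Photon energy at 361 nm: hc/λ = (6.626×10⁻³⁴)(2.998×10⁸)/(361×10⁻⁹) = 5.503×10⁻¹⁹ J.
Photons incident: 105 / 5.503×10⁻¹⁹ = 1.908×10²⁰, i.e. 1.908×10²⁰/6.022×10²³ = 3.168×10⁻⁴ mol.
Fraction absorbed: 1 − 10^(−0.867) = 0.8642.
Photons absorbed: 0.8642 × 3.168×10⁻⁴ = 2.738×10⁻⁴ mol.
Φ = 2.059×10⁻⁴ mol / 2.738×10⁻⁴ mol photons = 0.75.

Φ = 0.75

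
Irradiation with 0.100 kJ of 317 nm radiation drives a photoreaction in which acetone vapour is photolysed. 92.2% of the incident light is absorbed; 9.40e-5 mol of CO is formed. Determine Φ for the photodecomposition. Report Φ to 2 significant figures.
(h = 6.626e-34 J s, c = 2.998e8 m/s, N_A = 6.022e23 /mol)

Photon energy at 317 nm: hc/λ = (6.626e-34)(2.998e8)/(317e-9) = 6.266e-19 J.
Incident energy: 0.100 kJ = 100 J.
Photons incident: 100 / 6.266e-19 = 1.596e20, i.e. 1.596e20/6.022e23 = 2.650e-4 mol.
Photons absorbed: 0.922 × 2.650e-4 = 2.443e-4 mol.
Φ = 9.40e-5 mol / 2.443e-4 mol photons = 0.38.

Φ = 0.38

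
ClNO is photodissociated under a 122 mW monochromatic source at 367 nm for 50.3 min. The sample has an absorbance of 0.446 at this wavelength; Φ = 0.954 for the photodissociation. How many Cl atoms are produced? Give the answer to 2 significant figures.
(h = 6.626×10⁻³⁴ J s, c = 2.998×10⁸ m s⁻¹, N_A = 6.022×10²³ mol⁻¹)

Photon energy at 367 nm: hc/λ = (6.626×10⁻³⁴)(2.998×10⁸)/(367×10⁻⁹) = 5.413×10⁻¹⁹ J.
Energy delivered: (122 mW)(3018 s) = 368.2 J.
Photons incident: 368.2 / 5.413×10⁻¹⁹ = 6.802×10²⁰, i.e. 6.802×10²⁰/6.022×10²³ = 0.001130 mol.
Fraction absorbed: 1 − 10^(−0.446) = 0.6419.
Photons absorbed: 0.6419 × 0.001130 = 7.253×10⁻⁴ mol.
Product: Φ × n_abs = 0.954 × 7.253×10⁻⁴ = 6.919×10⁻⁴ mol.
As a count: 6.919×10⁻⁴ × 6.022×10²³ = 4.2×10²⁰.

4.2×10²⁰ atoms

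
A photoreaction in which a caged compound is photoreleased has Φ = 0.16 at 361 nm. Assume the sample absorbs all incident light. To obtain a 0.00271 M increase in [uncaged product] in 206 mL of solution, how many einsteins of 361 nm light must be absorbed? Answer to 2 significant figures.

0.0035 einstein

Product: (0.00271 M)(0.206 L) = 5.583×10⁻⁴ mol.
Photons that must be absorbed: 5.583×10⁻⁴ / 0.16 = 0.003489 mol.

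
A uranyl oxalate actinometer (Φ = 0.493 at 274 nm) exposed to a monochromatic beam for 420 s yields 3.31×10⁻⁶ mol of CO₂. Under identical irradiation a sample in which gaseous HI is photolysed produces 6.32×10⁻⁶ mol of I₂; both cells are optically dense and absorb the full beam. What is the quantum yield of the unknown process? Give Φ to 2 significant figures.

Φ = 0.94

Photons absorbed by the actinometer: 3.31×10⁻⁶ / 0.493 = 6.714×10⁻⁶ mol.
Φ(unknown) = 6.32×10⁻⁶ / 6.714×10⁻⁶ = 0.94.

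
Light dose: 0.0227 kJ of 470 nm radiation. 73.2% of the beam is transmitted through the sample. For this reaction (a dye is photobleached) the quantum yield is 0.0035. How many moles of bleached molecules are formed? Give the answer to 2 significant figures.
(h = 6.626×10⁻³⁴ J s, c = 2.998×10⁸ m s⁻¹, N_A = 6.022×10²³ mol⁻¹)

Photon energy at 470 nm: hc/λ = (6.626×10⁻³⁴)(2.998×10⁸)/(470×10⁻⁹) = 4.227×10⁻¹⁹ J.
Incident energy: 0.0227 kJ = 22.7 J.
Photons incident: 22.7 / 4.227×10⁻¹⁹ = 5.370×10¹⁹, i.e. 5.370×10¹⁹/6.022×10²³ = 8.917×10⁻⁵ mol.
Fraction absorbed: 1 − 73.2/100 = 0.2680.
Photons absorbed: 0.2680 × 8.917×10⁻⁵ = 2.390×10⁻⁵ mol.
Product: Φ × n_abs = 0.0035 × 2.390×10⁻⁵ = 8.365×10⁻⁸ mol.

8.4×10⁻⁸ mol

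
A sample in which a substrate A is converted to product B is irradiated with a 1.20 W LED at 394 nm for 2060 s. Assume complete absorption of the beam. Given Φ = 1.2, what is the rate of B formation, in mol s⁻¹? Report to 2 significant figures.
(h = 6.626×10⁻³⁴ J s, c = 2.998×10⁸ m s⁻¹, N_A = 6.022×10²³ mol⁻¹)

4.7×10⁻⁶ mol s⁻¹

Photon energy at 394 nm: hc/λ = (6.626×10⁻³⁴)(2.998×10⁸)/(394×10⁻⁹) = 5.042×10⁻¹⁹ J.
Energy delivered: (1.20 W)(2060 s) = 2472 J.
Photons incident: 2472 / 5.042×10⁻¹⁹ = 4.903×10²¹, i.e. 4.903×10²¹/6.022×10²³ = 0.008142 mol.
Product formed: 1.2 × 0.008142 = 0.009770 mol.
Rate: 0.009770 / 2060 s = 4.7×10⁻⁶ mol s⁻¹.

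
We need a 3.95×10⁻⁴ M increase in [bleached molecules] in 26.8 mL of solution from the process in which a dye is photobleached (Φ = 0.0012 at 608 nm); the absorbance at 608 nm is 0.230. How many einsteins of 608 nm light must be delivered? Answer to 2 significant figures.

Product: (3.95×10⁻⁴ M)(0.0268 L) = 1.059×10⁻⁵ mol.
Photons that must be absorbed: 1.059×10⁻⁵ / 0.0012 = 0.008825 mol.
Fraction absorbed: 1 − 10^(−0.230) = 0.4112.
Incident photons needed: 0.008825 / 0.4112 = 0.02146 mol.

0.021 einstein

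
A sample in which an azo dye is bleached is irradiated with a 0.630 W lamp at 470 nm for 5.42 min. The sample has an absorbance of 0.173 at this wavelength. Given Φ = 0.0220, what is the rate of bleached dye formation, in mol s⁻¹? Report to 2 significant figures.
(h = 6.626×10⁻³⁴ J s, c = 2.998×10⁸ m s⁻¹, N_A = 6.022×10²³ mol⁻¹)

Photon energy at 470 nm: hc/λ = (6.626×10⁻³⁴)(2.998×10⁸)/(470×10⁻⁹) = 4.227×10⁻¹⁹ J.
Energy delivered: (0.630 W)(325.2 s) = 204.9 J.
Photons incident: 204.9 / 4.227×10⁻¹⁹ = 4.847×10²⁰, i.e. 4.847×10²⁰/6.022×10²³ = 8.049×10⁻⁴ mol.
Fraction absorbed: 1 − 10^(−0.173) = 0.3286.
Photons absorbed: 0.3286 × 8.049×10⁻⁴ = 2.645×10⁻⁴ mol.
Product formed: 0.0220 × 2.645×10⁻⁴ = 5.819×10⁻⁶ mol.
Rate: 5.819×10⁻⁶ / 325.2 s = 1.8×10⁻⁸ mol s⁻¹.

1.8×10⁻⁸ mol s⁻¹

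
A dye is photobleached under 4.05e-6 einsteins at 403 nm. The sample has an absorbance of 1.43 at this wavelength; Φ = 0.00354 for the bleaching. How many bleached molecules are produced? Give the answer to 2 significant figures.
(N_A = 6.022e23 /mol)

Fraction absorbed: 1 − 10^(−1.43) = 0.9628.
Photons absorbed: 0.9628 × 4.05e-6 = 3.899e-6 mol.
Product: Φ × n_abs = 0.00354 × 3.899e-6 = 1.380e-8 mol.
As a count: 1.380e-8 × 6.022e23 = 8.3e15.

8.3e15 bleached molecules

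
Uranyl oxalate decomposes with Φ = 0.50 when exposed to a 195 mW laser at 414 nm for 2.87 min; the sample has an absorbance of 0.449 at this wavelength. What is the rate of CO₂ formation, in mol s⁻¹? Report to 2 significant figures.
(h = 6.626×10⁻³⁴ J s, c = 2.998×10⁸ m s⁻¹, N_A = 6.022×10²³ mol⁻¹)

2.2×10⁻⁷ mol s⁻¹

Photon energy at 414 nm: hc/λ = (6.626×10⁻³⁴)(2.998×10⁸)/(414×10⁻⁹) = 4.798×10⁻¹⁹ J.
Energy delivered: (195 mW)(172.2 s) = 33.58 J.
Photons incident: 33.58 / 4.798×10⁻¹⁹ = 6.999×10¹⁹, i.e. 6.999×10¹⁹/6.022×10²³ = 1.162×10⁻⁴ mol.
Fraction absorbed: 1 − 10^(−0.449) = 0.6444.
Photons absorbed: 0.6444 × 1.162×10⁻⁴ = 7.488×10⁻⁵ mol.
Product formed: 0.50 × 7.488×10⁻⁵ = 3.744×10⁻⁵ mol.
Rate: 3.744×10⁻⁵ / 172.2 s = 2.2×10⁻⁷ mol s⁻¹.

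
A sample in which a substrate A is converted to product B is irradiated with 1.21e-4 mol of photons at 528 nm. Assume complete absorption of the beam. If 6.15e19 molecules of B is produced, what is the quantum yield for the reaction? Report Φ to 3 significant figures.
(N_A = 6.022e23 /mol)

Product: 6.15e19 / 6.022e23 = 1.021e-4 mol.
Φ = 1.021e-4 mol / 1.21e-4 mol photons = 0.844.

Φ = 0.844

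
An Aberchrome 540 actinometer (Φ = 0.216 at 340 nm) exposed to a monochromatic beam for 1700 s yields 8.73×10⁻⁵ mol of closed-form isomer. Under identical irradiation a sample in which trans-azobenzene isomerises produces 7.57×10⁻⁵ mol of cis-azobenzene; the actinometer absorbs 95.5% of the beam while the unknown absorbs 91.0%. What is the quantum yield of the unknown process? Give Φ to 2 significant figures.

Φ = 0.20

Photons absorbed by the actinometer: 8.73×10⁻⁵ / 0.216 = 4.042×10⁻⁴ mol.
Incident flux: 4.042×10⁻⁴ / 0.955 = 4.232×10⁻⁴ einstein.
Absorbed by unknown: 0.910 × 4.232×10⁻⁴ = 3.851×10⁻⁴ mol.
Φ(unknown) = 7.57×10⁻⁵ / 3.851×10⁻⁴ = 0.20.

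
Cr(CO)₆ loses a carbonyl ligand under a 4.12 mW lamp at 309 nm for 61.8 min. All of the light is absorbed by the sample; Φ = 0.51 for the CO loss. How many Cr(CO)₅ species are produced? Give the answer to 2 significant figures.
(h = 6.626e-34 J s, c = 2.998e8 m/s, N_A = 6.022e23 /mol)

Photon energy at 309 nm: hc/λ = (6.626e-34)(2.998e8)/(309e-9) = 6.429e-19 J.
Energy delivered: (4.12 mW)(3708 s) = 15.28 J.
Photons incident: 15.28 / 6.429e-19 = 2.377e19, i.e. 2.377e19/6.022e23 = 3.947e-5 mol.
Product: Φ × n_abs = 0.51 × 3.947e-5 = 2.013e-5 mol.
As a count: 2.013e-5 × 6.022e23 = 1.2e19.

1.2e19 species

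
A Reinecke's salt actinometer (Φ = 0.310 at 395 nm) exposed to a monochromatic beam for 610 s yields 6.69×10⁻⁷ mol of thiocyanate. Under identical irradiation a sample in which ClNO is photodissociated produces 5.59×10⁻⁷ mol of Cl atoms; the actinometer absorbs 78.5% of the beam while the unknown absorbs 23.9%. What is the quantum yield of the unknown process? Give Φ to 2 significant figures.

Photons absorbed by the actinometer: 6.69×10⁻⁷ / 0.310 = 2.158×10⁻⁶ mol.
Incident flux: 2.158×10⁻⁶ / 0.785 = 2.749×10⁻⁶ einstein.
Absorbed by unknown: 0.239 × 2.749×10⁻⁶ = 6.570×10⁻⁷ mol.
Φ(unknown) = 5.59×10⁻⁷ / 6.570×10⁻⁷ = 0.85.

Φ = 0.85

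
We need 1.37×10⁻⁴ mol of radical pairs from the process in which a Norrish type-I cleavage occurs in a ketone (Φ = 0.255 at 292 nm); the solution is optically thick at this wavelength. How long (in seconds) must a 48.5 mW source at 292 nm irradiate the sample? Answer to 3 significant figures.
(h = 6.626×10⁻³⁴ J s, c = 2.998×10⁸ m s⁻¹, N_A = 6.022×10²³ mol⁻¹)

Photons that must be absorbed: 1.37×10⁻⁴ / 0.255 = 5.373×10⁻⁴ mol.
Photon energy: hc/λ = 6.803×10⁻¹⁹ J; per mole, 4.097×10⁵ J mol⁻¹.
Energy required: 5.373×10⁻⁴ × 4.097×10⁵ = 220.1 J.
Time: 220.1 J / 0.0485 W = 4540 s.

t ≈ 4540 s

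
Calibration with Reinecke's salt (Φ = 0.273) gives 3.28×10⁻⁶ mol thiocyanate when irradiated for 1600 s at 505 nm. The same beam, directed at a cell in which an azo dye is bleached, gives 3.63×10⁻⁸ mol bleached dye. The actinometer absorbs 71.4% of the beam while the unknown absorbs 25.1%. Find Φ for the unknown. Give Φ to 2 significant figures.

Φ = 0.0086

Photons absorbed by the actinometer: 3.28×10⁻⁶ / 0.273 = 1.201×10⁻⁵ mol.
Incident flux: 1.201×10⁻⁵ / 0.714 = 1.682×10⁻⁵ einstein.
Absorbed by unknown: 0.251 × 1.682×10⁻⁵ = 4.222×10⁻⁶ mol.
Φ(unknown) = 3.63×10⁻⁸ / 4.222×10⁻⁶ = 0.0086.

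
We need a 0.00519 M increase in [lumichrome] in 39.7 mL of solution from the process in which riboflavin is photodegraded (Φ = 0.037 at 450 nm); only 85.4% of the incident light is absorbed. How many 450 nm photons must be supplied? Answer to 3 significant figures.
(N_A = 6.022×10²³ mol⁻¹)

Product: (0.00519 M)(0.0397 L) = 2.060×10⁻⁴ mol.
Photons that must be absorbed: 2.060×10⁻⁴ / 0.037 = 0.005568 mol.
Incident photons needed: 0.005568 / 0.854 = 0.006520 mol.
Photon count: 0.006520 × 6.022×10²³ = 3.93×10²¹.

3.93×10²¹ photons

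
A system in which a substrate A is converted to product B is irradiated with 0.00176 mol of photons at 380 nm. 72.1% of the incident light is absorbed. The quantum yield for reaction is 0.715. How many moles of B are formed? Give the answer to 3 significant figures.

Photons absorbed: 0.721 × 0.00176 = 0.001269 mol.
Product: Φ × n_abs = 0.715 × 0.001269 = 9.073×10⁻⁴ mol.

9.07×10⁻⁴ mol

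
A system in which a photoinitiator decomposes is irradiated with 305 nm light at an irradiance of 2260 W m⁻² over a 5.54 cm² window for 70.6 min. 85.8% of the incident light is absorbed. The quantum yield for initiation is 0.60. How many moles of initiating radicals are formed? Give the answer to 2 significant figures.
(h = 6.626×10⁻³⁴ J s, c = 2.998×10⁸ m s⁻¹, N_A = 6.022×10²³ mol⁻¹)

0.0070 mol

Photon energy at 305 nm: hc/λ = (6.626×10⁻³⁴)(2.998×10⁸)/(305×10⁻⁹) = 6.513×10⁻¹⁹ J.
Energy delivered: (2260 W m⁻²)(5.54×10⁻⁴ m²)(4236 s) = 5304 J.
Photons incident: 5304 / 6.513×10⁻¹⁹ = 8.144×10²¹, i.e. 8.144×10²¹/6.022×10²³ = 0.01352 mol.
Photons absorbed: 0.858 × 0.01352 = 0.01160 mol.
Product: Φ × n_abs = 0.60 × 0.01160 = 0.006960 mol.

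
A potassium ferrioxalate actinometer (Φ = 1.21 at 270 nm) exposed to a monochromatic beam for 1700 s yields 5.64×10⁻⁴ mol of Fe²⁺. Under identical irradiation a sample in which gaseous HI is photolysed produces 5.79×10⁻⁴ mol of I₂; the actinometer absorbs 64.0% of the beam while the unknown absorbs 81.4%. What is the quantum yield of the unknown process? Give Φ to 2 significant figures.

Photons absorbed by the actinometer: 5.64×10⁻⁴ / 1.21 = 4.661×10⁻⁴ mol.
Incident flux: 4.661×10⁻⁴ / 0.640 = 7.283×10⁻⁴ einstein.
Absorbed by unknown: 0.814 × 7.283×10⁻⁴ = 5.928×10⁻⁴ mol.
Φ(unknown) = 5.79×10⁻⁴ / 5.928×10⁻⁴ = 0.98.

Φ = 0.98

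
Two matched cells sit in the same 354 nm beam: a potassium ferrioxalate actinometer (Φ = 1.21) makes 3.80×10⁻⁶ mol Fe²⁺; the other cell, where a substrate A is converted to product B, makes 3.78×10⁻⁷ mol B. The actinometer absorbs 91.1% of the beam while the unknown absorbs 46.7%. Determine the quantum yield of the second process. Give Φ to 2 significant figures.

Φ = 0.23

Photons absorbed by the actinometer: 3.80×10⁻⁶ / 1.21 = 3.140×10⁻⁶ mol.
Incident flux: 3.140×10⁻⁶ / 0.911 = 3.447×10⁻⁶ einstein.
Absorbed by unknown: 0.467 × 3.447×10⁻⁶ = 1.610×10⁻⁶ mol.
Φ(unknown) = 3.78×10⁻⁷ / 1.610×10⁻⁶ = 0.23.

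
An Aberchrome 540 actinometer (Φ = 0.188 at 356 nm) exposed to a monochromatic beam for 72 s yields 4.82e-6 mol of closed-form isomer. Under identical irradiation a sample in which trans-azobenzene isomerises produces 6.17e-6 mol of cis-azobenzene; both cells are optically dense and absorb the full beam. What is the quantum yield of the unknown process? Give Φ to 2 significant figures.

Φ = 0.24

Photons absorbed by the actinometer: 4.82e-6 / 0.188 = 2.564e-5 mol.
Φ(unknown) = 6.17e-6 / 2.564e-5 = 0.24.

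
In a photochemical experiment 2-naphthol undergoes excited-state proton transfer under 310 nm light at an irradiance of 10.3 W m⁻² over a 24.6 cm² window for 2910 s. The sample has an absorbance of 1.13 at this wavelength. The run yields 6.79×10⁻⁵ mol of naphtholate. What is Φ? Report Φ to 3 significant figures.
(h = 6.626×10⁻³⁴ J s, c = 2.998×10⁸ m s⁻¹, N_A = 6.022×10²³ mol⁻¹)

Φ = 0.384

Photon energy at 310 nm: hc/λ = (6.626×10⁻³⁴)(2.998×10⁸)/(310×10⁻⁹) = 6.408×10⁻¹⁹ J.
Energy delivered: (10.3 W m⁻²)(24.6×10⁻⁴ m²)(2910 s) = 73.73 J.
Photons incident: 73.73 / 6.408×10⁻¹⁹ = 1.151×10²⁰, i.e. 1.151×10²⁰/6.022×10²³ = 1.911×10⁻⁴ mol.
Fraction absorbed: 1 − 10^(−1.13) = 0.9259.
Photons absorbed: 0.9259 × 1.911×10⁻⁴ = 1.769×10⁻⁴ mol.
Φ = 6.79×10⁻⁵ mol / 1.769×10⁻⁴ mol photons = 0.384.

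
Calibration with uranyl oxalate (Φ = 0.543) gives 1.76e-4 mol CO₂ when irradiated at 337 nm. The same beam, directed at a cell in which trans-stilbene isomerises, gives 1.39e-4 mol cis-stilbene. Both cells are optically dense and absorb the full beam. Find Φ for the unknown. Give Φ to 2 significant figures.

Φ = 0.43

Photons absorbed by the actinometer: 1.76e-4 / 0.543 = 3.241e-4 mol.
Φ(unknown) = 1.39e-4 / 3.241e-4 = 0.43.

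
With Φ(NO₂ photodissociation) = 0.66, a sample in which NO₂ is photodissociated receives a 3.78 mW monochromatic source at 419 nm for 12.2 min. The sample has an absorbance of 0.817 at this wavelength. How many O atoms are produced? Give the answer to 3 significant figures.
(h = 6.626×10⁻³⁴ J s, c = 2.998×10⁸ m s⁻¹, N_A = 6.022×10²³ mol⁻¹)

Photon energy at 419 nm: hc/λ = (6.626×10⁻³⁴)(2.998×10⁸)/(419×10⁻⁹) = 4.741×10⁻¹⁹ J.
Energy delivered: (3.78 mW)(732 s) = 2.767 J.
Photons incident: 2.767 / 4.741×10⁻¹⁹ = 5.836×10¹⁸, i.e. 5.836×10¹⁸/6.022×10²³ = 9.691×10⁻⁶ mol.
Fraction absorbed: 1 − 10^(−0.817) = 0.8476.
Photons absorbed: 0.8476 × 9.691×10⁻⁶ = 8.214×10⁻⁶ mol.
Product: Φ × n_abs = 0.66 × 8.214×10⁻⁶ = 5.421×10⁻⁶ mol.
As a count: 5.421×10⁻⁶ × 6.022×10²³ = 3.26×10¹⁸.

3.26×10¹⁸ atoms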